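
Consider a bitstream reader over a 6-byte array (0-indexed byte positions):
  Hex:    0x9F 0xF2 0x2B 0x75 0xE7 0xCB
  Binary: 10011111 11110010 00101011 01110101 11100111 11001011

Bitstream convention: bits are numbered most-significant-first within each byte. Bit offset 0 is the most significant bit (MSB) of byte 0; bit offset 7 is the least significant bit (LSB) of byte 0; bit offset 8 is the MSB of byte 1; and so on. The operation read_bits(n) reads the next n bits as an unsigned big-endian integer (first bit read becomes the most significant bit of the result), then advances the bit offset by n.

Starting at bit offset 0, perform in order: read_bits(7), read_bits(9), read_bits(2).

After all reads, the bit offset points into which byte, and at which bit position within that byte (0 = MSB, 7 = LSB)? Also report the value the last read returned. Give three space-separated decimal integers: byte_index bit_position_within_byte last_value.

Read 1: bits[0:7] width=7 -> value=79 (bin 1001111); offset now 7 = byte 0 bit 7; 41 bits remain
Read 2: bits[7:16] width=9 -> value=498 (bin 111110010); offset now 16 = byte 2 bit 0; 32 bits remain
Read 3: bits[16:18] width=2 -> value=0 (bin 00); offset now 18 = byte 2 bit 2; 30 bits remain

Answer: 2 2 0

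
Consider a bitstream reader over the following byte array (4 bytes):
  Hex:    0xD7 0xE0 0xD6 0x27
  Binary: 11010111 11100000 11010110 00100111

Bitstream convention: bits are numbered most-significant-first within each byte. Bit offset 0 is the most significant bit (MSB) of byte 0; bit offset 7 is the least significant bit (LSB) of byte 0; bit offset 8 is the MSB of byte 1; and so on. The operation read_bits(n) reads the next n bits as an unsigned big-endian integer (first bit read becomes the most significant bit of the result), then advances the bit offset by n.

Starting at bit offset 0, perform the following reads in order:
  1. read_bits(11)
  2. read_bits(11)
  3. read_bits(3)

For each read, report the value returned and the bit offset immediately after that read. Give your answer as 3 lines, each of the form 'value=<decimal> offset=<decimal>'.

Answer: value=1727 offset=11
value=53 offset=22
value=4 offset=25

Derivation:
Read 1: bits[0:11] width=11 -> value=1727 (bin 11010111111); offset now 11 = byte 1 bit 3; 21 bits remain
Read 2: bits[11:22] width=11 -> value=53 (bin 00000110101); offset now 22 = byte 2 bit 6; 10 bits remain
Read 3: bits[22:25] width=3 -> value=4 (bin 100); offset now 25 = byte 3 bit 1; 7 bits remain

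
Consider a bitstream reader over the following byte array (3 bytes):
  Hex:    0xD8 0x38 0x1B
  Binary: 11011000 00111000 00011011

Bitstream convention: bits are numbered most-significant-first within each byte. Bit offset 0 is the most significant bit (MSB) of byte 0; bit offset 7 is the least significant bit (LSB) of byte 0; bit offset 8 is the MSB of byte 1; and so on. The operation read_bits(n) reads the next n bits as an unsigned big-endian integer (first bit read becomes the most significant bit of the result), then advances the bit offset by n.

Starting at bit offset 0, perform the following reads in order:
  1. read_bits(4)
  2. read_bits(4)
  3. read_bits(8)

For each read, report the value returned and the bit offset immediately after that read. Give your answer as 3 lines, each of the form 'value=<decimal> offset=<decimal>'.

Answer: value=13 offset=4
value=8 offset=8
value=56 offset=16

Derivation:
Read 1: bits[0:4] width=4 -> value=13 (bin 1101); offset now 4 = byte 0 bit 4; 20 bits remain
Read 2: bits[4:8] width=4 -> value=8 (bin 1000); offset now 8 = byte 1 bit 0; 16 bits remain
Read 3: bits[8:16] width=8 -> value=56 (bin 00111000); offset now 16 = byte 2 bit 0; 8 bits remain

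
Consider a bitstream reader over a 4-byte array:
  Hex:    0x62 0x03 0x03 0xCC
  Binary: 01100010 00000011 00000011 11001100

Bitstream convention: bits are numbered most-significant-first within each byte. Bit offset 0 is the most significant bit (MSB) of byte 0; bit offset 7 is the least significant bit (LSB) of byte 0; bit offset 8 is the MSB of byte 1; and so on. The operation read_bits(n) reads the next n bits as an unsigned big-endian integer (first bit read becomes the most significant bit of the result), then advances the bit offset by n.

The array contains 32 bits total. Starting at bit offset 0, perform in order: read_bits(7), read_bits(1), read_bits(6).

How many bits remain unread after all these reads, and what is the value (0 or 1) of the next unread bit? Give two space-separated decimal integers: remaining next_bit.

Read 1: bits[0:7] width=7 -> value=49 (bin 0110001); offset now 7 = byte 0 bit 7; 25 bits remain
Read 2: bits[7:8] width=1 -> value=0 (bin 0); offset now 8 = byte 1 bit 0; 24 bits remain
Read 3: bits[8:14] width=6 -> value=0 (bin 000000); offset now 14 = byte 1 bit 6; 18 bits remain

Answer: 18 1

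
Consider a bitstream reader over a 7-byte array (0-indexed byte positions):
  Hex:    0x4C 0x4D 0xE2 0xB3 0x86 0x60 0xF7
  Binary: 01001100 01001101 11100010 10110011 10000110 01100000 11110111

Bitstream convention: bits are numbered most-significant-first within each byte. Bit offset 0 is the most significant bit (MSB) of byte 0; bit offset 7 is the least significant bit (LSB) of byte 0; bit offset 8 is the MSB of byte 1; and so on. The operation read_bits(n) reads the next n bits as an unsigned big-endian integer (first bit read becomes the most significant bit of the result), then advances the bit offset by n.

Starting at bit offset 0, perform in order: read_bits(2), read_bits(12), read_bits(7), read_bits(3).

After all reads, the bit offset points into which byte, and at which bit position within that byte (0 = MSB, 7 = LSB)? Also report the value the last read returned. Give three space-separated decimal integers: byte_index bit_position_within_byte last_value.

Read 1: bits[0:2] width=2 -> value=1 (bin 01); offset now 2 = byte 0 bit 2; 54 bits remain
Read 2: bits[2:14] width=12 -> value=787 (bin 001100010011); offset now 14 = byte 1 bit 6; 42 bits remain
Read 3: bits[14:21] width=7 -> value=60 (bin 0111100); offset now 21 = byte 2 bit 5; 35 bits remain
Read 4: bits[21:24] width=3 -> value=2 (bin 010); offset now 24 = byte 3 bit 0; 32 bits remain

Answer: 3 0 2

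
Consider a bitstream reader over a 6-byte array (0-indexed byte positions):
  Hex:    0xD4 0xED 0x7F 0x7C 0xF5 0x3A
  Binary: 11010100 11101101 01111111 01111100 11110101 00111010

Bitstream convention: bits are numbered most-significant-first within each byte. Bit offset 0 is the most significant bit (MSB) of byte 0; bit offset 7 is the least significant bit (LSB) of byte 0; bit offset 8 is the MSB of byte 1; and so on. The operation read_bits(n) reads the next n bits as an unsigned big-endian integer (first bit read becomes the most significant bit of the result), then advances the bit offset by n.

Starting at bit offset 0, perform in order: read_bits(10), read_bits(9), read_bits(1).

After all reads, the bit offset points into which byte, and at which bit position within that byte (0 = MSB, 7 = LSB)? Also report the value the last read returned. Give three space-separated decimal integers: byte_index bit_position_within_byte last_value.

Read 1: bits[0:10] width=10 -> value=851 (bin 1101010011); offset now 10 = byte 1 bit 2; 38 bits remain
Read 2: bits[10:19] width=9 -> value=363 (bin 101101011); offset now 19 = byte 2 bit 3; 29 bits remain
Read 3: bits[19:20] width=1 -> value=1 (bin 1); offset now 20 = byte 2 bit 4; 28 bits remain

Answer: 2 4 1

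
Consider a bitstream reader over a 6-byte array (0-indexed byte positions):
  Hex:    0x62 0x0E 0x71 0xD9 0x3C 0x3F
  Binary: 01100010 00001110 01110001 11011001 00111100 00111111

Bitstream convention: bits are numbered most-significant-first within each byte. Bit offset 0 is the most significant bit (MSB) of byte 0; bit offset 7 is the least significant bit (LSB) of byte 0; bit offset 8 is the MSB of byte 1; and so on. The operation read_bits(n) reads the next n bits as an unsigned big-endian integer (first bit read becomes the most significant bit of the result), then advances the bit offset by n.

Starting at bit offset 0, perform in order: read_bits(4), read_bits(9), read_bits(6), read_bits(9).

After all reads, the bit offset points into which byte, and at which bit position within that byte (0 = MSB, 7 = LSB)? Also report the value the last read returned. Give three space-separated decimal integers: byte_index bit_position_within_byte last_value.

Answer: 3 4 285

Derivation:
Read 1: bits[0:4] width=4 -> value=6 (bin 0110); offset now 4 = byte 0 bit 4; 44 bits remain
Read 2: bits[4:13] width=9 -> value=65 (bin 001000001); offset now 13 = byte 1 bit 5; 35 bits remain
Read 3: bits[13:19] width=6 -> value=51 (bin 110011); offset now 19 = byte 2 bit 3; 29 bits remain
Read 4: bits[19:28] width=9 -> value=285 (bin 100011101); offset now 28 = byte 3 bit 4; 20 bits remain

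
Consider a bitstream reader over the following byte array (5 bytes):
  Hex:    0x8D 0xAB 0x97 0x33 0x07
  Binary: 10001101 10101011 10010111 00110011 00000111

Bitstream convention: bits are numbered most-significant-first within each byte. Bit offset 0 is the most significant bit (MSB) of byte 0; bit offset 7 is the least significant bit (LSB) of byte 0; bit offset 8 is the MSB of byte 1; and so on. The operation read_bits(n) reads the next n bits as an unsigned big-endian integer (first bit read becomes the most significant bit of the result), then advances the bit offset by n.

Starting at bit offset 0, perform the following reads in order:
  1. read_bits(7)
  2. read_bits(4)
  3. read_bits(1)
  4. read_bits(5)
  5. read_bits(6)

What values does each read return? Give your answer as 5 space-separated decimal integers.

Read 1: bits[0:7] width=7 -> value=70 (bin 1000110); offset now 7 = byte 0 bit 7; 33 bits remain
Read 2: bits[7:11] width=4 -> value=13 (bin 1101); offset now 11 = byte 1 bit 3; 29 bits remain
Read 3: bits[11:12] width=1 -> value=0 (bin 0); offset now 12 = byte 1 bit 4; 28 bits remain
Read 4: bits[12:17] width=5 -> value=23 (bin 10111); offset now 17 = byte 2 bit 1; 23 bits remain
Read 5: bits[17:23] width=6 -> value=11 (bin 001011); offset now 23 = byte 2 bit 7; 17 bits remain

Answer: 70 13 0 23 11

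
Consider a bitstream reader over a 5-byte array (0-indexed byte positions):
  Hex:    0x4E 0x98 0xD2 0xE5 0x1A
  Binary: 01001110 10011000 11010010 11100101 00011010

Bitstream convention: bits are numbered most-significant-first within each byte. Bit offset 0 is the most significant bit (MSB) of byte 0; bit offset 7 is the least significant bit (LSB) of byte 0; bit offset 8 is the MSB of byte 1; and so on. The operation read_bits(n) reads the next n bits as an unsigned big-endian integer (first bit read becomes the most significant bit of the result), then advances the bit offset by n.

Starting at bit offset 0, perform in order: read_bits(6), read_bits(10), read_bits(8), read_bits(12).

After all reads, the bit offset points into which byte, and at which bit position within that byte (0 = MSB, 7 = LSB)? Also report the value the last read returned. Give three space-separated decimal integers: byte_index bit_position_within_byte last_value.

Read 1: bits[0:6] width=6 -> value=19 (bin 010011); offset now 6 = byte 0 bit 6; 34 bits remain
Read 2: bits[6:16] width=10 -> value=664 (bin 1010011000); offset now 16 = byte 2 bit 0; 24 bits remain
Read 3: bits[16:24] width=8 -> value=210 (bin 11010010); offset now 24 = byte 3 bit 0; 16 bits remain
Read 4: bits[24:36] width=12 -> value=3665 (bin 111001010001); offset now 36 = byte 4 bit 4; 4 bits remain

Answer: 4 4 3665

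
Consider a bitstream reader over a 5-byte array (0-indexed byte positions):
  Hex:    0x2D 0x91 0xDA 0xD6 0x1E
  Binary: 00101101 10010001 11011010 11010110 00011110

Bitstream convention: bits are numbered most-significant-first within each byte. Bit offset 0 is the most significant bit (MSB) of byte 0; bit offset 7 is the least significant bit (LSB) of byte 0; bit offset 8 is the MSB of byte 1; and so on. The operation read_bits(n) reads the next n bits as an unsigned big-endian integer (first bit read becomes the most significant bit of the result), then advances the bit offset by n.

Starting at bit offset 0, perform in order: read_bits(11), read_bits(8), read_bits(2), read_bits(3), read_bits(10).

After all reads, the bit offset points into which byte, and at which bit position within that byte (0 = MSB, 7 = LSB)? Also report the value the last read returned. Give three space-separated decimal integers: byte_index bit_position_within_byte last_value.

Answer: 4 2 856

Derivation:
Read 1: bits[0:11] width=11 -> value=364 (bin 00101101100); offset now 11 = byte 1 bit 3; 29 bits remain
Read 2: bits[11:19] width=8 -> value=142 (bin 10001110); offset now 19 = byte 2 bit 3; 21 bits remain
Read 3: bits[19:21] width=2 -> value=3 (bin 11); offset now 21 = byte 2 bit 5; 19 bits remain
Read 4: bits[21:24] width=3 -> value=2 (bin 010); offset now 24 = byte 3 bit 0; 16 bits remain
Read 5: bits[24:34] width=10 -> value=856 (bin 1101011000); offset now 34 = byte 4 bit 2; 6 bits remain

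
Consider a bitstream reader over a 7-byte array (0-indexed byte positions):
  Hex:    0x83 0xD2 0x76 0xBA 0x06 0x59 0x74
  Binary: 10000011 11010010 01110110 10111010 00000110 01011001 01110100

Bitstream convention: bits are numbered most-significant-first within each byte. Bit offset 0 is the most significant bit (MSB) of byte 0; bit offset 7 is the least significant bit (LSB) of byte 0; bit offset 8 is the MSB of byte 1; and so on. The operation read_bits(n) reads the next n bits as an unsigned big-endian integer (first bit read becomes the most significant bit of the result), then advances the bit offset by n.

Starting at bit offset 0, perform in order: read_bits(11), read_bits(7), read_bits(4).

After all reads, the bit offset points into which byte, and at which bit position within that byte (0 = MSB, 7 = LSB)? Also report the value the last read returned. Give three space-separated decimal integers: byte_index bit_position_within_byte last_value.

Answer: 2 6 13

Derivation:
Read 1: bits[0:11] width=11 -> value=1054 (bin 10000011110); offset now 11 = byte 1 bit 3; 45 bits remain
Read 2: bits[11:18] width=7 -> value=73 (bin 1001001); offset now 18 = byte 2 bit 2; 38 bits remain
Read 3: bits[18:22] width=4 -> value=13 (bin 1101); offset now 22 = byte 2 bit 6; 34 bits remain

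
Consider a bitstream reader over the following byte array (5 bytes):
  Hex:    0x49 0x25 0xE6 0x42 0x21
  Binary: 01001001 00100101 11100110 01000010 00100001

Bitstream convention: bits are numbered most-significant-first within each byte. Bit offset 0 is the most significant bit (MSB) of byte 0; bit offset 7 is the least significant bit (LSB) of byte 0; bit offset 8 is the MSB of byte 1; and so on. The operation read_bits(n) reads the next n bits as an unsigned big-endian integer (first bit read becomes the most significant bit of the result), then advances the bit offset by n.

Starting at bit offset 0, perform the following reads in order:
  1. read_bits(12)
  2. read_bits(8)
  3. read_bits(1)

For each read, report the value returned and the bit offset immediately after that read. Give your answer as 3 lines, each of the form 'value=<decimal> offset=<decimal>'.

Read 1: bits[0:12] width=12 -> value=1170 (bin 010010010010); offset now 12 = byte 1 bit 4; 28 bits remain
Read 2: bits[12:20] width=8 -> value=94 (bin 01011110); offset now 20 = byte 2 bit 4; 20 bits remain
Read 3: bits[20:21] width=1 -> value=0 (bin 0); offset now 21 = byte 2 bit 5; 19 bits remain

Answer: value=1170 offset=12
value=94 offset=20
value=0 offset=21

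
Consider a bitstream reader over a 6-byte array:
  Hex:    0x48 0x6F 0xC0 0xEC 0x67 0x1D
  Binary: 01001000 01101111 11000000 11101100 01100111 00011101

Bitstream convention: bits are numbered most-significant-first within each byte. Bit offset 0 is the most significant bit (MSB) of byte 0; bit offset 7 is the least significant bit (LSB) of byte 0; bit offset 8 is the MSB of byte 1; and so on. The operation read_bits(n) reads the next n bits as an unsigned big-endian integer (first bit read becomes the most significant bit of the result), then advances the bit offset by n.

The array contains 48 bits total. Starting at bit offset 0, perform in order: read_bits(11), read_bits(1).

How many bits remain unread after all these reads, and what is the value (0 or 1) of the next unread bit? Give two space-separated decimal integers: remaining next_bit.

Read 1: bits[0:11] width=11 -> value=579 (bin 01001000011); offset now 11 = byte 1 bit 3; 37 bits remain
Read 2: bits[11:12] width=1 -> value=0 (bin 0); offset now 12 = byte 1 bit 4; 36 bits remain

Answer: 36 1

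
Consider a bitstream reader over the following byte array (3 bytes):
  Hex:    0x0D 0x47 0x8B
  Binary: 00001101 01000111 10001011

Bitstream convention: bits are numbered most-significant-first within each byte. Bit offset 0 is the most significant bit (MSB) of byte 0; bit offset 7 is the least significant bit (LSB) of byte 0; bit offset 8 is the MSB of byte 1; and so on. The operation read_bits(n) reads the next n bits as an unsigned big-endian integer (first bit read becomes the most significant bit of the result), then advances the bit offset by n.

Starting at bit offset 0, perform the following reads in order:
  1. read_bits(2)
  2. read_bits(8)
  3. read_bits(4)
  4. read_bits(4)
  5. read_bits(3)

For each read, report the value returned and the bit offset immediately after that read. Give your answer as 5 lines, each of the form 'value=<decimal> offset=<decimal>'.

Answer: value=0 offset=2
value=53 offset=10
value=1 offset=14
value=14 offset=18
value=1 offset=21

Derivation:
Read 1: bits[0:2] width=2 -> value=0 (bin 00); offset now 2 = byte 0 bit 2; 22 bits remain
Read 2: bits[2:10] width=8 -> value=53 (bin 00110101); offset now 10 = byte 1 bit 2; 14 bits remain
Read 3: bits[10:14] width=4 -> value=1 (bin 0001); offset now 14 = byte 1 bit 6; 10 bits remain
Read 4: bits[14:18] width=4 -> value=14 (bin 1110); offset now 18 = byte 2 bit 2; 6 bits remain
Read 5: bits[18:21] width=3 -> value=1 (bin 001); offset now 21 = byte 2 bit 5; 3 bits remain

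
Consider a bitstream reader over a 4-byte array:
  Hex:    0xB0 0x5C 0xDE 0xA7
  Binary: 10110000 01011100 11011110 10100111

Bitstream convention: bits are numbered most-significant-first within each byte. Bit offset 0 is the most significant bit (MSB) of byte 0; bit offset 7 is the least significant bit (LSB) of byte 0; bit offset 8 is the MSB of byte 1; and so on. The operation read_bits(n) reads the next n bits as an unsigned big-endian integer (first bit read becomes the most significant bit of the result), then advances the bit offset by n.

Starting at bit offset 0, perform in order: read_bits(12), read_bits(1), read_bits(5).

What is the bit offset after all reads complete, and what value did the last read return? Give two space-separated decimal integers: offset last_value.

Answer: 18 19

Derivation:
Read 1: bits[0:12] width=12 -> value=2821 (bin 101100000101); offset now 12 = byte 1 bit 4; 20 bits remain
Read 2: bits[12:13] width=1 -> value=1 (bin 1); offset now 13 = byte 1 bit 5; 19 bits remain
Read 3: bits[13:18] width=5 -> value=19 (bin 10011); offset now 18 = byte 2 bit 2; 14 bits remain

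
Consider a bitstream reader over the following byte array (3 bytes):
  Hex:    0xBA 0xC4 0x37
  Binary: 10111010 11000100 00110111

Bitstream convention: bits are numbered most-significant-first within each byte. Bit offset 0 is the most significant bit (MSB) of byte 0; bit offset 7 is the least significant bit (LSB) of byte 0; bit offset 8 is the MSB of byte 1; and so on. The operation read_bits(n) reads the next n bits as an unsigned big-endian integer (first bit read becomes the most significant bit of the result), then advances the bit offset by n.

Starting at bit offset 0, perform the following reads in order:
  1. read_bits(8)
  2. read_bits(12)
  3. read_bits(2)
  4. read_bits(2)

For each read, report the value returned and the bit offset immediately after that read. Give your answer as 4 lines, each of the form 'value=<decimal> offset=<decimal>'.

Read 1: bits[0:8] width=8 -> value=186 (bin 10111010); offset now 8 = byte 1 bit 0; 16 bits remain
Read 2: bits[8:20] width=12 -> value=3139 (bin 110001000011); offset now 20 = byte 2 bit 4; 4 bits remain
Read 3: bits[20:22] width=2 -> value=1 (bin 01); offset now 22 = byte 2 bit 6; 2 bits remain
Read 4: bits[22:24] width=2 -> value=3 (bin 11); offset now 24 = byte 3 bit 0; 0 bits remain

Answer: value=186 offset=8
value=3139 offset=20
value=1 offset=22
value=3 offset=24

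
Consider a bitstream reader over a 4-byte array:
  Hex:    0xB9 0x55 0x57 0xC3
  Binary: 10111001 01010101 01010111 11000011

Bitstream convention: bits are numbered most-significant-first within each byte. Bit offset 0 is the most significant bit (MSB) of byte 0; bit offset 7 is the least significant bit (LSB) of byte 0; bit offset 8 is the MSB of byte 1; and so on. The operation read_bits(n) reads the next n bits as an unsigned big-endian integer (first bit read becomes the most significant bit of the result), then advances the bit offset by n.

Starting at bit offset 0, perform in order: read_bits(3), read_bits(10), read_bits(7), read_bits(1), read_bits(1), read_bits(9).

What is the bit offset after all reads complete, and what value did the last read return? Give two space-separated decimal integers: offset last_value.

Read 1: bits[0:3] width=3 -> value=5 (bin 101); offset now 3 = byte 0 bit 3; 29 bits remain
Read 2: bits[3:13] width=10 -> value=810 (bin 1100101010); offset now 13 = byte 1 bit 5; 19 bits remain
Read 3: bits[13:20] width=7 -> value=85 (bin 1010101); offset now 20 = byte 2 bit 4; 12 bits remain
Read 4: bits[20:21] width=1 -> value=0 (bin 0); offset now 21 = byte 2 bit 5; 11 bits remain
Read 5: bits[21:22] width=1 -> value=1 (bin 1); offset now 22 = byte 2 bit 6; 10 bits remain
Read 6: bits[22:31] width=9 -> value=481 (bin 111100001); offset now 31 = byte 3 bit 7; 1 bits remain

Answer: 31 481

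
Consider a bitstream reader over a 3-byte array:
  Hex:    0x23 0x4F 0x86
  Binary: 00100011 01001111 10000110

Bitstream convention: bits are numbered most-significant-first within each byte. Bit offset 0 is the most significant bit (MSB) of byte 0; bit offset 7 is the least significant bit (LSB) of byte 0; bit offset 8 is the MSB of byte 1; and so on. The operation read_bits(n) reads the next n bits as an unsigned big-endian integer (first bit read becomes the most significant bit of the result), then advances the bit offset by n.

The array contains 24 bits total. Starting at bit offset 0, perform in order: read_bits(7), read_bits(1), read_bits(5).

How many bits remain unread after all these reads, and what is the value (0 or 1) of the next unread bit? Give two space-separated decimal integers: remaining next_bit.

Read 1: bits[0:7] width=7 -> value=17 (bin 0010001); offset now 7 = byte 0 bit 7; 17 bits remain
Read 2: bits[7:8] width=1 -> value=1 (bin 1); offset now 8 = byte 1 bit 0; 16 bits remain
Read 3: bits[8:13] width=5 -> value=9 (bin 01001); offset now 13 = byte 1 bit 5; 11 bits remain

Answer: 11 1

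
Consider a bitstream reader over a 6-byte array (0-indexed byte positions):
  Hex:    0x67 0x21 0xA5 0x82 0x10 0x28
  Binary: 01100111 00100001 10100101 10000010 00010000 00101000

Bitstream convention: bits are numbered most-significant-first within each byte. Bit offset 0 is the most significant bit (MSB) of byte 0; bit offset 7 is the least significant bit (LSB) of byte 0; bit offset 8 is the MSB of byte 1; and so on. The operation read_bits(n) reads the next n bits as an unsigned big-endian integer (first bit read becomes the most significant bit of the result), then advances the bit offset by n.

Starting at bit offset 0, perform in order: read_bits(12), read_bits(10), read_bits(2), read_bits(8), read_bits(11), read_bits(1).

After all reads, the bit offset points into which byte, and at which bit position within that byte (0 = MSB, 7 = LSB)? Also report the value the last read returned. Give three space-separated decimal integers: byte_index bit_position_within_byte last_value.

Answer: 5 4 0

Derivation:
Read 1: bits[0:12] width=12 -> value=1650 (bin 011001110010); offset now 12 = byte 1 bit 4; 36 bits remain
Read 2: bits[12:22] width=10 -> value=105 (bin 0001101001); offset now 22 = byte 2 bit 6; 26 bits remain
Read 3: bits[22:24] width=2 -> value=1 (bin 01); offset now 24 = byte 3 bit 0; 24 bits remain
Read 4: bits[24:32] width=8 -> value=130 (bin 10000010); offset now 32 = byte 4 bit 0; 16 bits remain
Read 5: bits[32:43] width=11 -> value=129 (bin 00010000001); offset now 43 = byte 5 bit 3; 5 bits remain
Read 6: bits[43:44] width=1 -> value=0 (bin 0); offset now 44 = byte 5 bit 4; 4 bits remain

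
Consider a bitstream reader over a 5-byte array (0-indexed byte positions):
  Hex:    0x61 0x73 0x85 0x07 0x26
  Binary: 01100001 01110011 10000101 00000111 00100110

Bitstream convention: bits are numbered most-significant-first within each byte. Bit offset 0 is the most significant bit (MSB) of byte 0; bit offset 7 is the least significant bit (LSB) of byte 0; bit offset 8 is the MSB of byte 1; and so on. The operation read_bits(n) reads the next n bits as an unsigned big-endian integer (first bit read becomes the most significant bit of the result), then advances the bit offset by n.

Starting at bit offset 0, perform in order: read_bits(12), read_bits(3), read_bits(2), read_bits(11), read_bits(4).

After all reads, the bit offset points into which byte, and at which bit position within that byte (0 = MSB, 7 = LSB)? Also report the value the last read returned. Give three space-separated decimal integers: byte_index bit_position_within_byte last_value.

Answer: 4 0 7

Derivation:
Read 1: bits[0:12] width=12 -> value=1559 (bin 011000010111); offset now 12 = byte 1 bit 4; 28 bits remain
Read 2: bits[12:15] width=3 -> value=1 (bin 001); offset now 15 = byte 1 bit 7; 25 bits remain
Read 3: bits[15:17] width=2 -> value=3 (bin 11); offset now 17 = byte 2 bit 1; 23 bits remain
Read 4: bits[17:28] width=11 -> value=80 (bin 00001010000); offset now 28 = byte 3 bit 4; 12 bits remain
Read 5: bits[28:32] width=4 -> value=7 (bin 0111); offset now 32 = byte 4 bit 0; 8 bits remain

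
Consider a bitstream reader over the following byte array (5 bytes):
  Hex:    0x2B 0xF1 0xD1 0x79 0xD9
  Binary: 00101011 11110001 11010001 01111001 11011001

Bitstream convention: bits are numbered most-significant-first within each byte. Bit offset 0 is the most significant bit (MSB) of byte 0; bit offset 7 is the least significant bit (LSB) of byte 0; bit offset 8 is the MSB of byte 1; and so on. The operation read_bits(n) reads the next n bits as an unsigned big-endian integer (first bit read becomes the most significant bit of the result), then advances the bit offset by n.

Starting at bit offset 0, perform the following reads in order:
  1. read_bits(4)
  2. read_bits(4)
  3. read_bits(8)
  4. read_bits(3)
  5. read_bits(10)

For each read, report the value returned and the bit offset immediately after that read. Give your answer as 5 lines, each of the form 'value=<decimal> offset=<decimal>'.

Read 1: bits[0:4] width=4 -> value=2 (bin 0010); offset now 4 = byte 0 bit 4; 36 bits remain
Read 2: bits[4:8] width=4 -> value=11 (bin 1011); offset now 8 = byte 1 bit 0; 32 bits remain
Read 3: bits[8:16] width=8 -> value=241 (bin 11110001); offset now 16 = byte 2 bit 0; 24 bits remain
Read 4: bits[16:19] width=3 -> value=6 (bin 110); offset now 19 = byte 2 bit 3; 21 bits remain
Read 5: bits[19:29] width=10 -> value=559 (bin 1000101111); offset now 29 = byte 3 bit 5; 11 bits remain

Answer: value=2 offset=4
value=11 offset=8
value=241 offset=16
value=6 offset=19
value=559 offset=29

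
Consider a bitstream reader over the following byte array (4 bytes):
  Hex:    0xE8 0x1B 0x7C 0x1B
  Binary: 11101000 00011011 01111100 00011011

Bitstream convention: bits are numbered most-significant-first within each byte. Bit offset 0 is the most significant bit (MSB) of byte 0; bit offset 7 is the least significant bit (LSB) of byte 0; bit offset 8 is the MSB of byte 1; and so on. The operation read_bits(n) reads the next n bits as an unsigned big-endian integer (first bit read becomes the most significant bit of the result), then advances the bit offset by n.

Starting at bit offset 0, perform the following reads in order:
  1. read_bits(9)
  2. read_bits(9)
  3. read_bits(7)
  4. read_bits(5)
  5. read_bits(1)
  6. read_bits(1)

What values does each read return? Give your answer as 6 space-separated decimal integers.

Read 1: bits[0:9] width=9 -> value=464 (bin 111010000); offset now 9 = byte 1 bit 1; 23 bits remain
Read 2: bits[9:18] width=9 -> value=109 (bin 001101101); offset now 18 = byte 2 bit 2; 14 bits remain
Read 3: bits[18:25] width=7 -> value=120 (bin 1111000); offset now 25 = byte 3 bit 1; 7 bits remain
Read 4: bits[25:30] width=5 -> value=6 (bin 00110); offset now 30 = byte 3 bit 6; 2 bits remain
Read 5: bits[30:31] width=1 -> value=1 (bin 1); offset now 31 = byte 3 bit 7; 1 bits remain
Read 6: bits[31:32] width=1 -> value=1 (bin 1); offset now 32 = byte 4 bit 0; 0 bits remain

Answer: 464 109 120 6 1 1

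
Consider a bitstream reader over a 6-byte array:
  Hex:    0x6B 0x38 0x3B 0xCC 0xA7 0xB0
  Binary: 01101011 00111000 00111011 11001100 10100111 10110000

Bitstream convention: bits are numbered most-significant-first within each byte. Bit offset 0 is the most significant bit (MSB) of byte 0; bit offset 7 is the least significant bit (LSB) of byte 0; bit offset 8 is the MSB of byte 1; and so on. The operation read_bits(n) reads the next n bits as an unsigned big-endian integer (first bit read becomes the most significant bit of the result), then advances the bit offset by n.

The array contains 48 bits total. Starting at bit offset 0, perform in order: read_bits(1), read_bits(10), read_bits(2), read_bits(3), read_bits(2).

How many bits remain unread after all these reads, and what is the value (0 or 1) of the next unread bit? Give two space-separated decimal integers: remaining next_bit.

Read 1: bits[0:1] width=1 -> value=0 (bin 0); offset now 1 = byte 0 bit 1; 47 bits remain
Read 2: bits[1:11] width=10 -> value=857 (bin 1101011001); offset now 11 = byte 1 bit 3; 37 bits remain
Read 3: bits[11:13] width=2 -> value=3 (bin 11); offset now 13 = byte 1 bit 5; 35 bits remain
Read 4: bits[13:16] width=3 -> value=0 (bin 000); offset now 16 = byte 2 bit 0; 32 bits remain
Read 5: bits[16:18] width=2 -> value=0 (bin 00); offset now 18 = byte 2 bit 2; 30 bits remain

Answer: 30 1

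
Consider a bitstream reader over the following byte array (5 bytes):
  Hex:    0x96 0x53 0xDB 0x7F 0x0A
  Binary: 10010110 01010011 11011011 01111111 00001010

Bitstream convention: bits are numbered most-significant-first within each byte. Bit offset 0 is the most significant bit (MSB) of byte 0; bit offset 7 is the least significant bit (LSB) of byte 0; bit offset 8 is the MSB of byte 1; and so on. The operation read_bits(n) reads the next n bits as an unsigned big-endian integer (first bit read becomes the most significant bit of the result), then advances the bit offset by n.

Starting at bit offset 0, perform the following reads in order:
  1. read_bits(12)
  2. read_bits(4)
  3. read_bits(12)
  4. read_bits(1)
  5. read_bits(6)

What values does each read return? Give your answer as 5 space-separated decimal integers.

Read 1: bits[0:12] width=12 -> value=2405 (bin 100101100101); offset now 12 = byte 1 bit 4; 28 bits remain
Read 2: bits[12:16] width=4 -> value=3 (bin 0011); offset now 16 = byte 2 bit 0; 24 bits remain
Read 3: bits[16:28] width=12 -> value=3511 (bin 110110110111); offset now 28 = byte 3 bit 4; 12 bits remain
Read 4: bits[28:29] width=1 -> value=1 (bin 1); offset now 29 = byte 3 bit 5; 11 bits remain
Read 5: bits[29:35] width=6 -> value=56 (bin 111000); offset now 35 = byte 4 bit 3; 5 bits remain

Answer: 2405 3 3511 1 56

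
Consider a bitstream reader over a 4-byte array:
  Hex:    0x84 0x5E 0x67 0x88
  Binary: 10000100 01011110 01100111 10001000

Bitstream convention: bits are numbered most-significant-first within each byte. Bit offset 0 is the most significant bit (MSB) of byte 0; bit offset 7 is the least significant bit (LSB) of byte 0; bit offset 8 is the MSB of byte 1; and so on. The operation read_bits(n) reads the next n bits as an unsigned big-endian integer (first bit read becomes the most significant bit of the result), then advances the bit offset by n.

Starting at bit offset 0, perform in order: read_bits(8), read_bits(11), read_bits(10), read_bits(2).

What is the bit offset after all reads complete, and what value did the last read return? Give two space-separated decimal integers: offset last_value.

Answer: 31 0

Derivation:
Read 1: bits[0:8] width=8 -> value=132 (bin 10000100); offset now 8 = byte 1 bit 0; 24 bits remain
Read 2: bits[8:19] width=11 -> value=755 (bin 01011110011); offset now 19 = byte 2 bit 3; 13 bits remain
Read 3: bits[19:29] width=10 -> value=241 (bin 0011110001); offset now 29 = byte 3 bit 5; 3 bits remain
Read 4: bits[29:31] width=2 -> value=0 (bin 00); offset now 31 = byte 3 bit 7; 1 bits remain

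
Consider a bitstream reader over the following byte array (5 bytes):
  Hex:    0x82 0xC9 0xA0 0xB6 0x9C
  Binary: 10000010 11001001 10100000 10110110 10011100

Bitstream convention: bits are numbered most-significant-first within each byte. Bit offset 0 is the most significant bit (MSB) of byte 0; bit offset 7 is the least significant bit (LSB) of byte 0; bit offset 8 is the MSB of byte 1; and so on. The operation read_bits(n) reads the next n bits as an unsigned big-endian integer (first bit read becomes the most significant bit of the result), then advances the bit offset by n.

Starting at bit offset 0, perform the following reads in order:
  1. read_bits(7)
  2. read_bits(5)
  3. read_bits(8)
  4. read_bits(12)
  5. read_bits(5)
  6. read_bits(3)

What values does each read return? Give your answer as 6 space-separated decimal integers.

Answer: 65 12 154 182 19 4

Derivation:
Read 1: bits[0:7] width=7 -> value=65 (bin 1000001); offset now 7 = byte 0 bit 7; 33 bits remain
Read 2: bits[7:12] width=5 -> value=12 (bin 01100); offset now 12 = byte 1 bit 4; 28 bits remain
Read 3: bits[12:20] width=8 -> value=154 (bin 10011010); offset now 20 = byte 2 bit 4; 20 bits remain
Read 4: bits[20:32] width=12 -> value=182 (bin 000010110110); offset now 32 = byte 4 bit 0; 8 bits remain
Read 5: bits[32:37] width=5 -> value=19 (bin 10011); offset now 37 = byte 4 bit 5; 3 bits remain
Read 6: bits[37:40] width=3 -> value=4 (bin 100); offset now 40 = byte 5 bit 0; 0 bits remain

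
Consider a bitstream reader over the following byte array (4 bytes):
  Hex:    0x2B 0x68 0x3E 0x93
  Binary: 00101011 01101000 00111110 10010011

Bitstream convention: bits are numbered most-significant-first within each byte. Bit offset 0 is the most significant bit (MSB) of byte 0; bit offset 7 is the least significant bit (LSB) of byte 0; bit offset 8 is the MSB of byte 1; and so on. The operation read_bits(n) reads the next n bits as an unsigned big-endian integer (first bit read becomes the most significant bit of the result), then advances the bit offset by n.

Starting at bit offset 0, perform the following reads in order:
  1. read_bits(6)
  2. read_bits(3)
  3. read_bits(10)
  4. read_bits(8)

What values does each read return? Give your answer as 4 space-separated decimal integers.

Answer: 10 6 833 244

Derivation:
Read 1: bits[0:6] width=6 -> value=10 (bin 001010); offset now 6 = byte 0 bit 6; 26 bits remain
Read 2: bits[6:9] width=3 -> value=6 (bin 110); offset now 9 = byte 1 bit 1; 23 bits remain
Read 3: bits[9:19] width=10 -> value=833 (bin 1101000001); offset now 19 = byte 2 bit 3; 13 bits remain
Read 4: bits[19:27] width=8 -> value=244 (bin 11110100); offset now 27 = byte 3 bit 3; 5 bits remain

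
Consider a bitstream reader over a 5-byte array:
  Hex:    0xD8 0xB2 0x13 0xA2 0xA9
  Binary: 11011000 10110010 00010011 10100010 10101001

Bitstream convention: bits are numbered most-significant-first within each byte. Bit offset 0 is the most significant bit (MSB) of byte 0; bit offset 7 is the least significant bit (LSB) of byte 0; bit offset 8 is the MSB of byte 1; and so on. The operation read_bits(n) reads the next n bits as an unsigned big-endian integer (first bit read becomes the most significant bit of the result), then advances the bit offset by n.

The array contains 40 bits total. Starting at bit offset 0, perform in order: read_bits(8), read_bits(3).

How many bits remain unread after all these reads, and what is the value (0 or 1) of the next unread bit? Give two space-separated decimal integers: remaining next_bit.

Read 1: bits[0:8] width=8 -> value=216 (bin 11011000); offset now 8 = byte 1 bit 0; 32 bits remain
Read 2: bits[8:11] width=3 -> value=5 (bin 101); offset now 11 = byte 1 bit 3; 29 bits remain

Answer: 29 1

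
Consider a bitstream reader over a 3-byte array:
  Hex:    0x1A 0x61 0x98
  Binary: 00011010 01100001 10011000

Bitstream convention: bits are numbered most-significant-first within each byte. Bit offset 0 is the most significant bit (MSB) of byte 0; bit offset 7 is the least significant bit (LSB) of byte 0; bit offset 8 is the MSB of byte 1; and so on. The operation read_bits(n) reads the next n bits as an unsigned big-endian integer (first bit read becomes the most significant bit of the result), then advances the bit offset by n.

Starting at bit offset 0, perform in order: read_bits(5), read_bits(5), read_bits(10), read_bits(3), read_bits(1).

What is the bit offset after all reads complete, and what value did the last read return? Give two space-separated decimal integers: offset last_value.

Read 1: bits[0:5] width=5 -> value=3 (bin 00011); offset now 5 = byte 0 bit 5; 19 bits remain
Read 2: bits[5:10] width=5 -> value=9 (bin 01001); offset now 10 = byte 1 bit 2; 14 bits remain
Read 3: bits[10:20] width=10 -> value=537 (bin 1000011001); offset now 20 = byte 2 bit 4; 4 bits remain
Read 4: bits[20:23] width=3 -> value=4 (bin 100); offset now 23 = byte 2 bit 7; 1 bits remain
Read 5: bits[23:24] width=1 -> value=0 (bin 0); offset now 24 = byte 3 bit 0; 0 bits remain

Answer: 24 0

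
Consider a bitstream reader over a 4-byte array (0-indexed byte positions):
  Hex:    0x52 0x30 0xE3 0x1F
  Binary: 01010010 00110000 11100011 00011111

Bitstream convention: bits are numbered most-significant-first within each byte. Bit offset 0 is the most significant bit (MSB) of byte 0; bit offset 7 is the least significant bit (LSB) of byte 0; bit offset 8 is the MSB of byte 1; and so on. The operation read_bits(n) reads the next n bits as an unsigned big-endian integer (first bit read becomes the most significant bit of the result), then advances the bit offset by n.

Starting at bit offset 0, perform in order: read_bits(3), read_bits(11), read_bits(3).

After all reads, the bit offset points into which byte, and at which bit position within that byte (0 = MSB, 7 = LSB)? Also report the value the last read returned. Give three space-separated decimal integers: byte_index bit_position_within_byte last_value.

Answer: 2 1 1

Derivation:
Read 1: bits[0:3] width=3 -> value=2 (bin 010); offset now 3 = byte 0 bit 3; 29 bits remain
Read 2: bits[3:14] width=11 -> value=1164 (bin 10010001100); offset now 14 = byte 1 bit 6; 18 bits remain
Read 3: bits[14:17] width=3 -> value=1 (bin 001); offset now 17 = byte 2 bit 1; 15 bits remain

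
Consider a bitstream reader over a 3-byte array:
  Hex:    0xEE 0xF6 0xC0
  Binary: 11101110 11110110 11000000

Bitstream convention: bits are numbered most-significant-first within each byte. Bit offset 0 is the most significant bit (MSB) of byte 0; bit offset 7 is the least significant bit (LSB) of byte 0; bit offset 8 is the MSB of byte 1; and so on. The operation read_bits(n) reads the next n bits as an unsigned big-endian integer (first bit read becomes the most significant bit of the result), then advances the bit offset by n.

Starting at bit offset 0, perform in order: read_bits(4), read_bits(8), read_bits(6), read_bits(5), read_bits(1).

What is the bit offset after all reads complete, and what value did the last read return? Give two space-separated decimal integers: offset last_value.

Read 1: bits[0:4] width=4 -> value=14 (bin 1110); offset now 4 = byte 0 bit 4; 20 bits remain
Read 2: bits[4:12] width=8 -> value=239 (bin 11101111); offset now 12 = byte 1 bit 4; 12 bits remain
Read 3: bits[12:18] width=6 -> value=27 (bin 011011); offset now 18 = byte 2 bit 2; 6 bits remain
Read 4: bits[18:23] width=5 -> value=0 (bin 00000); offset now 23 = byte 2 bit 7; 1 bits remain
Read 5: bits[23:24] width=1 -> value=0 (bin 0); offset now 24 = byte 3 bit 0; 0 bits remain

Answer: 24 0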